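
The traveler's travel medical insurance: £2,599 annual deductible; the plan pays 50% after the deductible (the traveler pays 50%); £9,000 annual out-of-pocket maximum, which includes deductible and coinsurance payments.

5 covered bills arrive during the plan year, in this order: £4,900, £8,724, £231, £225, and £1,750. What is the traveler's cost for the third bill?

£115.50

Bill 1, £4,900: deductible takes £2,599, £2,301 remains; traveler's 50% is £1,150.50. Traveler owes £3,749.50 (running OOP £3,749.50).
Bill 2, £8,724: deductible already satisfied, so traveler's share is 50% × £8,724 = £4,362. Traveler pays £4,362; OOP now £8,111.50.
Bill 3, £231: deductible already satisfied, so traveler's share is 50% × £231 = £115.50. Traveler owes £115.50 (running OOP £8,227).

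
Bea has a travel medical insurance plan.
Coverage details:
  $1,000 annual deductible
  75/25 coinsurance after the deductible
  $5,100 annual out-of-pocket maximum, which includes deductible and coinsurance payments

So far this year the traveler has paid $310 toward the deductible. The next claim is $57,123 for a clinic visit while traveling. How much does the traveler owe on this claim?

$310 of the $1,000 deductible is already met, leaving $690.
That leaves $57,123 − $690 = $56,433 for coinsurance.
Coinsurance: $56,433 × 25% = $14,108.25.
Traveler responsibility before any cap: $690 + $14,108.25 = $14,798.25.
That would bring total out-of-pocket to $15,108.25, past the $5,100 cap. The traveler is capped at $5,100 − $310 = $4,790 on this claim.

$4,790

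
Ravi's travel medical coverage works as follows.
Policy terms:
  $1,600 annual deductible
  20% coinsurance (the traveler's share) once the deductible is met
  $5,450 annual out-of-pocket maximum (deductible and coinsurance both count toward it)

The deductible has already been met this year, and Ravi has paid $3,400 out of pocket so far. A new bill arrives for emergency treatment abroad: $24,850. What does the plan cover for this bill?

The deductible is already satisfied, so the full bill goes to coinsurance.
Traveler's 20% share of $24,850 is $4,970.
Year-to-date out-of-pocket would reach $3,400 + $4,970 = $8,370, above the $5,450 maximum, so the traveler pays only $5,450 − $3,400 = $2,050.
The plan picks up $24,850 − $2,050 = $22,800.

$22,800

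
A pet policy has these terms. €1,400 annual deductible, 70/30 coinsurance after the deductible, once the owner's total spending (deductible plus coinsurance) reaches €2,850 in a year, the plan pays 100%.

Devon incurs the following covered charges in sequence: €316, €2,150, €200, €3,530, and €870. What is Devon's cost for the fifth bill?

€11.20

Claim 1 — €316: entire amount goes to the deductible. Owner owes €316 (running OOP €316).
Claim 2 — €2,150: €1,084 finishes the deductible; €1,066 goes to coinsurance; owner's 30% is €319.80. Cost to owner: €1,403.80. OOP to date €1,719.80.
Claim 3 — €200: deductible already satisfied, so owner's share is 30% × €200 = €60. Cost to owner: €60. OOP to date €1,779.80.
Claim 4 — €3,530: deductible already satisfied, so owner's share is 30% × €3,530 = €1,059. Owner pays €1,059; OOP now €2,838.80.
Claim 5 — €870: deductible met; 30% of €870 = €261. Adding that to €2,838.80 gives €3,099.80, past the €2,850 cap; owner pays only €2,850 − €2,838.80 = €11.20.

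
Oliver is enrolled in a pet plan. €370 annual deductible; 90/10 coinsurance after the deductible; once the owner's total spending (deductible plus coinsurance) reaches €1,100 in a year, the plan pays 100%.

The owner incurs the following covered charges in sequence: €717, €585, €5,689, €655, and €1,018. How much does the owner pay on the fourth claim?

€65.50

Claim 1 — €717: €370 finishes the deductible; €347 goes to coinsurance; owner's 10% is €34.70. Cost to owner: €404.70. OOP to date €404.70.
Claim 2 — €585: deductible met; 10% of €585 = €58.50. Cost to owner: €58.50. OOP to date €463.20.
Claim 3 — €5,689: 10% coinsurance on €5,689 = €568.90. Owner pays €568.90; OOP now €1,032.10.
Claim 4 — €655: deductible met; 10% of €655 = €65.50. Owner owes €65.50 (running OOP €1,097.60).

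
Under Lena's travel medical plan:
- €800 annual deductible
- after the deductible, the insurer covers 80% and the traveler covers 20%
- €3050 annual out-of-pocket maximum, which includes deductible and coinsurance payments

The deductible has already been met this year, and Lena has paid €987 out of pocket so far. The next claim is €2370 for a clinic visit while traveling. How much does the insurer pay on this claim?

The deductible is already satisfied, so the full bill goes to coinsurance.
20% of €2370 = €474 falls to the traveler.
Cumulative spending €987 + €474 = €1461 stays under the €3050 maximum.
The insurer covers the remainder: €2370 − €474 = €1896.

€1896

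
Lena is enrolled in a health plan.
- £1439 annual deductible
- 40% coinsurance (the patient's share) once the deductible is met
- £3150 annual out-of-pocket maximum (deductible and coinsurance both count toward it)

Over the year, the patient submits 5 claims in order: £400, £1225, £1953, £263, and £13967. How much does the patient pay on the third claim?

Claim 1 (£400): fully absorbed by the deductible. Cost to patient: £400. OOP to date £400.
Claim 2 (£1225): deductible takes £1039, £186 remains; patient's 40% is £74.40. Patient owes £1113.40 (running OOP £1513.40).
Claim 3 (£1953): 40% coinsurance on £1953 = £781.20. Cost to patient: £781.20. OOP to date £2294.60.

£781.20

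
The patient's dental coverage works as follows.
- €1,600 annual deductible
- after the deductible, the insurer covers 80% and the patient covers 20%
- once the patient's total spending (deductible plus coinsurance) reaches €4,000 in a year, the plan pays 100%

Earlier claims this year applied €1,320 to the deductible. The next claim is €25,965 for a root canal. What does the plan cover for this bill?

€23,285

€1,320 of the €1,600 deductible is already met, leaving €280.
After the €280 deductible portion, €25,965 − €280 = €25,685 is subject to coinsurance.
Patient's 20% share of €25,685 is €5,137.
So the patient owes €280 + €5,137 = €5,417 before any cap.
Adding €5,417 to the €1,320 already spent would give €6,737, which exceeds the €4,000 cap; the patient pays just €4,000 − €1,320 = €2,680.
The insurer covers the remainder: €25,965 − €2,680 = €23,285.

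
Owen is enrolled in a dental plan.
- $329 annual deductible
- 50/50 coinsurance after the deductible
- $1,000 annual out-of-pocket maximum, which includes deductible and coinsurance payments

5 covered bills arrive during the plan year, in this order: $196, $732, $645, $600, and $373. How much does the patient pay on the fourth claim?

$49

Bill 1, $196: entire amount goes to the deductible. Cost to patient: $196. OOP to date $196.
Bill 2, $732: deductible takes $133, $599 remains; 50% of $599 = $299.50. Cost to patient: $432.50. OOP to date $628.50.
Bill 3, $645: 50% coinsurance on $645 = $322.50. Cost to patient: $322.50. OOP to date $951.
Bill 4, $600: 50% coinsurance on $600 = $300. Adding that to $951 gives $1,251, past the $1,000 cap; patient pays only $1,000 − $951 = $49.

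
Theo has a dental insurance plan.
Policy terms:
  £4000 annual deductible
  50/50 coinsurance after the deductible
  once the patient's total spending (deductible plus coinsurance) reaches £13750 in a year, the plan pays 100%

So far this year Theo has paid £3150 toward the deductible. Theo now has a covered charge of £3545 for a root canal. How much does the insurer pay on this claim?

£1347.50

Remaining deductible: £4000 − £3150 = £850.
The remaining £2695 (= £3545 − £850) moves to coinsurance.
Coinsurance: £2695 × 50% = £1347.50.
That puts the patient's cost at £850 + £1347.50 = £2197.50 before any cap.
Cumulative spending £3150 + £2197.50 = £5347.50 stays under the £13750 maximum.
Insurer pays the balance: £3545 − £2197.50 = £1347.50.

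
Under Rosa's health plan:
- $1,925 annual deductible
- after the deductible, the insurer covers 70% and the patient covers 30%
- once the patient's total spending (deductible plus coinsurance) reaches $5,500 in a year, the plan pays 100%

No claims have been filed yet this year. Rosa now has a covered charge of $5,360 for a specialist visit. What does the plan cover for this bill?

$2,404.50

Nothing has been paid toward the $1,925 deductible, so the first $1,925 of this charge is applied there.
That leaves $5,360 − $1,925 = $3,435 for coinsurance.
Patient's 30% share of $3,435 is $1,030.50.
Patient responsibility before any cap: $1,925 + $1,030.50 = $2,955.50.
Year-to-date out-of-pocket becomes $0 + $2,955.50 = $2,955.50, still under the $5,500 maximum, so no cap applies.
The insurer covers the remainder: $5,360 − $2,955.50 = $2,404.50.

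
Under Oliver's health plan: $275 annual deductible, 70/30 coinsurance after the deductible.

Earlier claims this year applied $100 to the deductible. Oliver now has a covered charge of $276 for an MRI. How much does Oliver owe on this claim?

$205.30

Deductible still to meet: $275 − $100 = $175.
After the $175 deductible portion, $276 − $175 = $101 is subject to coinsurance.
Coinsurance: $101 × 30% = $30.30.
Patient responsibility: $175 + $30.30 = $205.30.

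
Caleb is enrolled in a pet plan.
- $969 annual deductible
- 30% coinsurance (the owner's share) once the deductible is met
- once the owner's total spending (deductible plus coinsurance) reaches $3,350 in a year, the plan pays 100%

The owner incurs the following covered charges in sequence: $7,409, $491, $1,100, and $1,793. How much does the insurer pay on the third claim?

$798.30

Claim 1 — $7,409: $969 to deductible, leaving $6,440; coinsurance $6,440 × 30% = $1,932. Owner owes $2,901 (running OOP $2,901). Insurer: $7,409 − $2,901 = $4,508.
Claim 2 — $491: deductible already satisfied, so owner's share is 30% × $491 = $147.30. Owner pays $147.30; OOP now $3,048.30. Insurer: $491 − $147.30 = $343.70.
Claim 3 — $1,100: deductible already satisfied, so owner's share is 30% × $1,100 = $330. That would push OOP to $3,378.30, over the $3,350 cap, so owner pays $3,350 − $3,048.30 = $301.70. Insurer: $1,100 − $301.70 = $798.30.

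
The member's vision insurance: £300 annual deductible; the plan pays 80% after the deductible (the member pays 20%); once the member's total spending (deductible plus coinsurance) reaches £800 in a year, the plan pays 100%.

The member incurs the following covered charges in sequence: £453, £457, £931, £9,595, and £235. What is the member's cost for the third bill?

Claim 1 — £453: £300 to deductible, leaving £153; member's 20% is £30.60. Member pays £330.60; OOP now £330.60.
Claim 2 — £457: deductible met; 20% of £457 = £91.40. Member owes £91.40 (running OOP £422).
Claim 3 — £931: deductible already satisfied, so member's share is 20% × £931 = £186.20. Cost to member: £186.20. OOP to date £608.20.

£186.20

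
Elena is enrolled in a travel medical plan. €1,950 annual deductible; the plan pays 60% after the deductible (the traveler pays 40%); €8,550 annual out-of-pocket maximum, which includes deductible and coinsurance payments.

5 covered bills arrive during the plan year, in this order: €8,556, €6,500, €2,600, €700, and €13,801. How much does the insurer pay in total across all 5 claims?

€23,607

#1 (€8,556): €1,950 finishes the deductible; €6,606 goes to coinsurance; traveler's 40% is €2,642.40. Cost to traveler: €4,592.40. OOP to date €4,592.40. Insurer: €8,556 − €4,592.40 = €3,963.60.
#2 (€6,500): deductible met; 40% of €6,500 = €2,600. Cost to traveler: €2,600. OOP to date €7,192.40. Insurer: €6,500 − €2,600 = €3,900.
#3 (€2,600): deductible already satisfied, so traveler's share is 40% × €2,600 = €1,040. Traveler owes €1,040 (running OOP €8,232.40). Plan pays €2,600 − €1,040 = €1,560.
#4 (€700): deductible met; 40% of €700 = €280. Traveler pays €280; OOP now €8,512.40. Insurer: €700 − €280 = €420.
#5 (€13,801): deductible already satisfied, so traveler's share is 40% × €13,801 = €5,520.40. That would push OOP to €14,032.80, over the €8,550 cap, so traveler pays €8,550 − €8,512.40 = €37.60. Plan pays €13,801 − €37.60 = €13,763.40.
Insurer total = bills − traveler's total = €32,157 − €8,550 = €23,607.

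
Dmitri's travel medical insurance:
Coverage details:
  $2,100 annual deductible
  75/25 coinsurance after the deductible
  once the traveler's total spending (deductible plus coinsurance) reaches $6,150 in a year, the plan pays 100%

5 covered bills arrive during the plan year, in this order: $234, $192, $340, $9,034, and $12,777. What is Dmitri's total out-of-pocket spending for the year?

$6,150

Bill 1, $234: entire amount goes to the deductible. Cost to traveler: $234. OOP to date $234.
Bill 2, $192: entire amount goes to the deductible. Cost to traveler: $192. OOP to date $426.
Bill 3, $340: all of it applies to the deductible. Traveler pays $340; OOP now $766.
Bill 4, $9,034: deductible takes $1,334, $7,700 remains; coinsurance $7,700 × 25% = $1,925. Cost to traveler: $3,259. OOP to date $4,025.
Bill 5, $12,777: deductible already satisfied, so traveler's share is 25% × $12,777 = $3,194.25. OOP would hit $7,219.25 > $6,150, so the cap limits the traveler to $6,150 − $4,025 = $2,125.
Summing the traveler's payments: $234 + $192 + $340 + $3,259 + $2,125 = $6,150.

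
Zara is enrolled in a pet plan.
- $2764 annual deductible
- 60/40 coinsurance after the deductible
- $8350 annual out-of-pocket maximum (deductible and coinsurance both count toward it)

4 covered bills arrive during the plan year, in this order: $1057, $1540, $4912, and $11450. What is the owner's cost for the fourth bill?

$3688

#1 ($1057): all of it applies to the deductible. Owner pays $1057; OOP now $1057.
#2 ($1540): all of it applies to the deductible. Owner pays $1540; OOP now $2597.
#3 ($4912): deductible takes $167, $4745 remains; 40% of $4745 = $1898. Owner pays $2065; OOP now $4662.
#4 ($11450): 40% coinsurance on $11450 = $4580. That would push OOP to $9242, over the $8350 cap, so owner pays $8350 − $4662 = $3688.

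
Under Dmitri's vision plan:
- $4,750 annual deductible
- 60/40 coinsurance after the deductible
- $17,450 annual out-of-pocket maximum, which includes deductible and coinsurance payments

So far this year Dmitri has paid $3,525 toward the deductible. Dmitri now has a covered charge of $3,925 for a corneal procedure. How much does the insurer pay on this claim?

Remaining deductible: $4,750 − $3,525 = $1,225.
That leaves $3,925 − $1,225 = $2,700 for coinsurance.
Member's 40% share of $2,700 is $1,080.
So the member owes $1,225 + $1,080 = $2,305 before any cap.
Total out-of-pocket so far would be $3,525 + $2,305 = $5,830, below the $17,450 cap — no reduction.
Insurer pays the balance: $3,925 − $2,305 = $1,620.

$1,620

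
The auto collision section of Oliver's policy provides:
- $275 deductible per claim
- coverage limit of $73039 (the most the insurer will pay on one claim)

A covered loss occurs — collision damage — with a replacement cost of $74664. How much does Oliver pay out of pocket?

$1625

Subtract the deductible: $74664 − $275 = $74389.
Since $74389 > $73039, the payout is capped at $73039.
Driver's share is the uncovered remainder: $74664 − $73039 = $1625.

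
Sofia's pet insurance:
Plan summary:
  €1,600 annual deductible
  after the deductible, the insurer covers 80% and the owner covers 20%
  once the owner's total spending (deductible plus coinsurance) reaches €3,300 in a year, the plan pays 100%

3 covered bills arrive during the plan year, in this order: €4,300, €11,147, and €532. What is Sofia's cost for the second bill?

€1,160

Bill 1, €4,300: €1,600 to deductible, leaving €2,700; 20% of €2,700 = €540. Cost to owner: €2,140. OOP to date €2,140.
Bill 2, €11,147: deductible already satisfied, so owner's share is 20% × €11,147 = €2,229.40. That would push OOP to €4,369.40, over the €3,300 cap, so owner pays €3,300 − €2,140 = €1,160.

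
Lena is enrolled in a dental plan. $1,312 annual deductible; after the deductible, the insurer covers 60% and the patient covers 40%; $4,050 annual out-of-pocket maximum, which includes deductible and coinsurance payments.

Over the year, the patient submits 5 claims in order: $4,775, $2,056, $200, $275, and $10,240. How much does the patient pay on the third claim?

Bill 1, $4,775: deductible takes $1,312, $3,463 remains; 40% of $3,463 = $1,385.20. Cost to patient: $2,697.20. OOP to date $2,697.20.
Bill 2, $2,056: deductible already satisfied, so patient's share is 40% × $2,056 = $822.40. Patient pays $822.40; OOP now $3,519.60.
Bill 3, $200: 40% coinsurance on $200 = $80. Patient owes $80 (running OOP $3,599.60).

$80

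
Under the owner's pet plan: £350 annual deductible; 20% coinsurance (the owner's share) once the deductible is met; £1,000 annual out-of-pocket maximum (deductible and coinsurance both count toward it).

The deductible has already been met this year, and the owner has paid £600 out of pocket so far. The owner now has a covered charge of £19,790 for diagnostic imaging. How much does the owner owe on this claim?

£400

With the deductible met, the entire £19,790 is subject to coinsurance.
20% of £19,790 = £3,958 falls to the owner.
Adding £3,958 to the £600 already spent would give £4,558, which exceeds the £1,000 cap; the owner pays just £1,000 − £600 = £400.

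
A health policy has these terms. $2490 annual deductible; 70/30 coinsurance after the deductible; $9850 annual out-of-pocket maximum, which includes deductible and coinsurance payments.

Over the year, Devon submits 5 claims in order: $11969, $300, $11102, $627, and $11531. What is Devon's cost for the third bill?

Claim 1 ($11969): $2490 to deductible, leaving $9479; patient's 30% is $2843.70. Patient pays $5333.70; OOP now $5333.70.
Claim 2 ($300): 30% coinsurance on $300 = $90. Cost to patient: $90. OOP to date $5423.70.
Claim 3 ($11102): 30% coinsurance on $11102 = $3330.60. Cost to patient: $3330.60. OOP to date $8754.30.

$3330.60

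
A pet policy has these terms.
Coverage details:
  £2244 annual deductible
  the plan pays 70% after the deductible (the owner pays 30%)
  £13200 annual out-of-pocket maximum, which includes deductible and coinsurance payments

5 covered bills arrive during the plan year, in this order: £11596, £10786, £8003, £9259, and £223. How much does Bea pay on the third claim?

Claim 1 — £11596: deductible takes £2244, £9352 remains; owner's 30% is £2805.60. Owner owes £5049.60 (running OOP £5049.60).
Claim 2 — £10786: deductible met; 30% of £10786 = £3235.80. Cost to owner: £3235.80. OOP to date £8285.40.
Claim 3 — £8003: 30% coinsurance on £8003 = £2400.90. Owner pays £2400.90; OOP now £10686.30.

£2400.90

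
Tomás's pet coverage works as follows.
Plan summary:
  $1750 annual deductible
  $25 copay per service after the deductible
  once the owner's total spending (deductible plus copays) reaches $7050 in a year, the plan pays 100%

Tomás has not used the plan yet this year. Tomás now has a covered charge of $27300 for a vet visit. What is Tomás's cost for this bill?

Nothing has been paid toward the $1750 deductible, so the first $1750 of this charge is applied there.
The remaining $25550 (= $27300 − $1750) moves to the copay.
Copay on this service: $25.
That puts the owner's cost at $1750 + $25 = $1775 before any cap.
Total out-of-pocket so far would be $0 + $1775 = $1775, below the $7050 cap — no reduction.

$1775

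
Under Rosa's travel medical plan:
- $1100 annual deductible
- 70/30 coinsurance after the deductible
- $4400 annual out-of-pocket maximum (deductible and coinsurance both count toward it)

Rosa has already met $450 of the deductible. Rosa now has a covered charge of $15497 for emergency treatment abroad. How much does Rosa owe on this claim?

$3950

Deductible still to meet: $1100 − $450 = $650.
The remaining $14847 (= $15497 − $650) moves to coinsurance.
Coinsurance: $14847 × 30% = $4454.10.
That puts the traveler's cost at $650 + $4454.10 = $5104.10 before any cap.
Adding $5104.10 to the $450 already spent would give $5554.10, which exceeds the $4400 cap; the traveler pays just $4400 − $450 = $3950.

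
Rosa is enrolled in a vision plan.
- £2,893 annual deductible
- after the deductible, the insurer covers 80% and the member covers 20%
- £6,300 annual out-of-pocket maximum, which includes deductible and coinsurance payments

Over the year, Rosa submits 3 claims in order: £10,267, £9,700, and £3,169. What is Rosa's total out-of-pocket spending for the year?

Claim 1 — £10,267: £2,893 to deductible, leaving £7,374; member's 20% is £1,474.80. Cost to member: £4,367.80. OOP to date £4,367.80.
Claim 2 — £9,700: deductible already satisfied, so member's share is 20% × £9,700 = £1,940. OOP would hit £6,307.80 > £6,300, so the cap limits the member to £6,300 − £4,367.80 = £1,932.20.
Claim 3 — £3,169: deductible already satisfied, so member's share is 20% × £3,169 = £633.80. Adding that to £6,300 gives £6,933.80, past the £6,300 cap; member pays only £6,300 − £6,300 = £0.
Total paid by the member: £4,367.80 + £1,932.20 + £0 = £6,300.

£6,300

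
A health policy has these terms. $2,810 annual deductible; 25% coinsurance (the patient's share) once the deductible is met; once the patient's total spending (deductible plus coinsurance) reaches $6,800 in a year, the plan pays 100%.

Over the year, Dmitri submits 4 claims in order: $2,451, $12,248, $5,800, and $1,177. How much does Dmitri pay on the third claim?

$1,017.75

Bill 1, $2,451: all of it applies to the deductible. Cost to patient: $2,451. OOP to date $2,451.
Bill 2, $12,248: $359 to deductible, leaving $11,889; coinsurance $11,889 × 25% = $2,972.25. Patient owes $3,331.25 (running OOP $5,782.25).
Bill 3, $5,800: deductible already satisfied, so patient's share is 25% × $5,800 = $1,450. Adding that to $5,782.25 gives $7,232.25, past the $6,800 cap; patient pays only $6,800 − $5,782.25 = $1,017.75.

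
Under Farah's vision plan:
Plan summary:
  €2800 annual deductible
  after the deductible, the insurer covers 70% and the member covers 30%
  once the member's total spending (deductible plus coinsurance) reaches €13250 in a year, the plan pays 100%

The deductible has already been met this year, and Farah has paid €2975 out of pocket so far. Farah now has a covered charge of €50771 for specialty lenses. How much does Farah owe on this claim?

€10275

The deductible is already satisfied, so the full bill goes to coinsurance.
Coinsurance: €50771 × 30% = €15231.30.
Adding €15231.30 to the €2975 already spent would give €18206.30, which exceeds the €13250 cap; the member pays just €13250 − €2975 = €10275.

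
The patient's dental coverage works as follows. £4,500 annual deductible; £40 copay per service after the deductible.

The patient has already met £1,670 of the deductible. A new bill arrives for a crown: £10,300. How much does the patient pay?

£1,670 of the £4,500 deductible is already met, leaving £2,830.
The remaining £7,470 (= £10,300 − £2,830) moves to the copay.
Copay on this service: £40.
That puts the patient's cost at £2,830 + £40 = £2,870.

£2,870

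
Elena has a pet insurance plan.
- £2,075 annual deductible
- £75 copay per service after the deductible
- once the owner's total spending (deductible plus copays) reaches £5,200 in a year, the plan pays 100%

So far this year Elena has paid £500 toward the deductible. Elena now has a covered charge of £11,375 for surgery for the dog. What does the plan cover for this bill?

£9,725

Deductible still to meet: £2,075 − £500 = £1,575.
That leaves £11,375 − £1,575 = £9,800 for the copay.
Copay on this service: £75.
So the owner owes £1,575 + £75 = £1,650 before any cap.
Total out-of-pocket so far would be £500 + £1,650 = £2,150, below the £5,200 cap — no reduction.
The plan picks up £11,375 − £1,650 = £9,725.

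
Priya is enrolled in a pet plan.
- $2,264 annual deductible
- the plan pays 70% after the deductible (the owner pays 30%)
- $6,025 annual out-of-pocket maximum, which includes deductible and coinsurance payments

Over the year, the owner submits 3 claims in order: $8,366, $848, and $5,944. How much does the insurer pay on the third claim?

$4,268

Bill 1, $8,366: $2,264 to deductible, leaving $6,102; coinsurance $6,102 × 30% = $1,830.60. Owner pays $4,094.60; OOP now $4,094.60. Insurer: $8,366 − $4,094.60 = $4,271.40.
Bill 2, $848: deductible already satisfied, so owner's share is 30% × $848 = $254.40. Owner pays $254.40; OOP now $4,349. Insurer: $848 − $254.40 = $593.60.
Bill 3, $5,944: 30% coinsurance on $5,944 = $1,783.20. OOP would hit $6,132.20 > $6,025, so the cap limits the owner to $6,025 − $4,349 = $1,676. Plan pays $5,944 − $1,676 = $4,268.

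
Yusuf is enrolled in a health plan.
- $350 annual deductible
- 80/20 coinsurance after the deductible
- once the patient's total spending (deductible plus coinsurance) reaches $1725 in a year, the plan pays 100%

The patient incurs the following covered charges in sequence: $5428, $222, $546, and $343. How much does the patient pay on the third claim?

$109.20

Claim 1 — $5428: $350 to deductible, leaving $5078; 20% of $5078 = $1015.60. Patient pays $1365.60; OOP now $1365.60.
Claim 2 — $222: 20% coinsurance on $222 = $44.40. Cost to patient: $44.40. OOP to date $1410.
Claim 3 — $546: deductible already satisfied, so patient's share is 20% × $546 = $109.20. Patient owes $109.20 (running OOP $1519.20).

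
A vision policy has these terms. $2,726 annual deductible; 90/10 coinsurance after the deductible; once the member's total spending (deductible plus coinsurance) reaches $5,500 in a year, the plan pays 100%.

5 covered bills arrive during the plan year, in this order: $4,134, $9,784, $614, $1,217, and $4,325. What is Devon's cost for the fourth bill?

#1 ($4,134): $2,726 finishes the deductible; $1,408 goes to coinsurance; 10% of $1,408 = $140.80. Member pays $2,866.80; OOP now $2,866.80.
#2 ($9,784): deductible met; 10% of $9,784 = $978.40. Member pays $978.40; OOP now $3,845.20.
#3 ($614): 10% coinsurance on $614 = $61.40. Member owes $61.40 (running OOP $3,906.60).
#4 ($1,217): deductible met; 10% of $1,217 = $121.70. Member pays $121.70; OOP now $4,028.30.

$121.70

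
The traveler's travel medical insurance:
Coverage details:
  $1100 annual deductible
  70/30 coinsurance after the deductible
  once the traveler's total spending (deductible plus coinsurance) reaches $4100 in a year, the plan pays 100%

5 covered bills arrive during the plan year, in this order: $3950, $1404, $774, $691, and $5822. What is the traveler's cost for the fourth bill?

$207.30

Bill 1, $3950: $1100 to deductible, leaving $2850; 30% of $2850 = $855. Traveler pays $1955; OOP now $1955.
Bill 2, $1404: 30% coinsurance on $1404 = $421.20. Traveler pays $421.20; OOP now $2376.20.
Bill 3, $774: deductible already satisfied, so traveler's share is 30% × $774 = $232.20. Cost to traveler: $232.20. OOP to date $2608.40.
Bill 4, $691: deductible already satisfied, so traveler's share is 30% × $691 = $207.30. Traveler owes $207.30 (running OOP $2815.70).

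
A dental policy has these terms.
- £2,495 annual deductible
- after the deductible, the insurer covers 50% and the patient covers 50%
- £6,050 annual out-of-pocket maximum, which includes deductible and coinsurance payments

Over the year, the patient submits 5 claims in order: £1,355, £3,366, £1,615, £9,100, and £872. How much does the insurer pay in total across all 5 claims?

#1 (£1,355): entire amount goes to the deductible. Patient owes £1,355 (running OOP £1,355). Insurer: £1,355 − £1,355 = £0.
#2 (£3,366): £1,140 to deductible, leaving £2,226; coinsurance £2,226 × 50% = £1,113. Cost to patient: £2,253. OOP to date £3,608. Insurer: £3,366 − £2,253 = £1,113.
#3 (£1,615): 50% coinsurance on £1,615 = £807.50. Patient pays £807.50; OOP now £4,415.50. Plan pays £1,615 − £807.50 = £807.50.
#4 (£9,100): deductible met; 50% of £9,100 = £4,550. That would push OOP to £8,965.50, over the £6,050 cap, so patient pays £6,050 − £4,415.50 = £1,634.50. Plan pays £9,100 − £1,634.50 = £7,465.50.
#5 (£872): deductible met; 50% of £872 = £436. That would push OOP to £6,486, over the £6,050 cap, so patient pays £6,050 − £6,050 = £0. Insurer: £872 − £0 = £872.
Insurer total = bills − patient's total = £16,308 − £6,050 = £10,258.

£10,258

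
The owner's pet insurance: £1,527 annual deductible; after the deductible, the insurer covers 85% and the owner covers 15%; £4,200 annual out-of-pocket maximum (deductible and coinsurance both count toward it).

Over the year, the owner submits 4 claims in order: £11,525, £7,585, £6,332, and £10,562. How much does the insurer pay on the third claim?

£6,296.45

Bill 1, £11,525: £1,527 to deductible, leaving £9,998; 15% of £9,998 = £1,499.70. Cost to owner: £3,026.70. OOP to date £3,026.70. Plan pays £11,525 − £3,026.70 = £8,498.30.
Bill 2, £7,585: deductible already satisfied, so owner's share is 15% × £7,585 = £1,137.75. Owner owes £1,137.75 (running OOP £4,164.45). Plan pays £7,585 − £1,137.75 = £6,447.25.
Bill 3, £6,332: deductible met; 15% of £6,332 = £949.80. OOP would hit £5,114.25 > £4,200, so the cap limits the owner to £4,200 − £4,164.45 = £35.55. Plan pays £6,332 − £35.55 = £6,296.45.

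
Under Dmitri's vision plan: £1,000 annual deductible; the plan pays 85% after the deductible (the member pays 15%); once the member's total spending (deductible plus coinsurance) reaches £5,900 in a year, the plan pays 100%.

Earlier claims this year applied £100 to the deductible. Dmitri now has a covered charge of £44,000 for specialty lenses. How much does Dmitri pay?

£5,800

Remaining deductible: £1,000 − £100 = £900.
After the £900 deductible portion, £44,000 − £900 = £43,100 is subject to coinsurance.
15% of £43,100 = £6,465 falls to the member.
So the member owes £900 + £6,465 = £7,365 before any cap.
Year-to-date out-of-pocket would reach £100 + £7,365 = £7,465, above the £5,900 maximum, so the member pays only £5,900 − £100 = £5,800.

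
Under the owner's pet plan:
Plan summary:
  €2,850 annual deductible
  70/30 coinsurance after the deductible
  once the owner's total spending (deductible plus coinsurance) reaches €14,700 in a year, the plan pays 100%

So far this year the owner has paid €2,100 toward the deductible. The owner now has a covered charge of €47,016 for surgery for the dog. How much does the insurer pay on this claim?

€34,416

€2,100 of the €2,850 deductible is already met, leaving €750.
That leaves €47,016 − €750 = €46,266 for coinsurance.
Coinsurance: €46,266 × 30% = €13,879.80.
So the owner owes €750 + €13,879.80 = €14,629.80 before any cap.
Year-to-date out-of-pocket would reach €2,100 + €14,629.80 = €16,729.80, above the €14,700 maximum, so the owner pays only €14,700 − €2,100 = €12,600.
Insurer pays the balance: €47,016 − €12,600 = €34,416.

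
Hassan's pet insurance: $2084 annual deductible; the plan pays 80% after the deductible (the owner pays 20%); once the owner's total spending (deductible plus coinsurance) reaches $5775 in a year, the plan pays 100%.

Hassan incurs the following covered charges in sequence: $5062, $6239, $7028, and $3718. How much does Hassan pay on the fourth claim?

$442

Claim 1 — $5062: $2084 to deductible, leaving $2978; coinsurance $2978 × 20% = $595.60. Cost to owner: $2679.60. OOP to date $2679.60.
Claim 2 — $6239: deductible already satisfied, so owner's share is 20% × $6239 = $1247.80. Owner owes $1247.80 (running OOP $3927.40).
Claim 3 — $7028: 20% coinsurance on $7028 = $1405.60. Owner pays $1405.60; OOP now $5333.
Claim 4 — $3718: 20% coinsurance on $3718 = $743.60. That would push OOP to $6076.60, over the $5775 cap, so owner pays $5775 − $5333 = $442.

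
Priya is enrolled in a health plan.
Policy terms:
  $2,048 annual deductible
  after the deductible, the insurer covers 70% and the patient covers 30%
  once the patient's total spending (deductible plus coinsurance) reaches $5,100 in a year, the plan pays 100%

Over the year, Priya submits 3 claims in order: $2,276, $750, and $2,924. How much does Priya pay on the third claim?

#1 ($2,276): deductible takes $2,048, $228 remains; coinsurance $228 × 30% = $68.40. Patient pays $2,116.40; OOP now $2,116.40.
#2 ($750): 30% coinsurance on $750 = $225. Patient pays $225; OOP now $2,341.40.
#3 ($2,924): deductible met; 30% of $2,924 = $877.20. Patient owes $877.20 (running OOP $3,218.60).

$877.20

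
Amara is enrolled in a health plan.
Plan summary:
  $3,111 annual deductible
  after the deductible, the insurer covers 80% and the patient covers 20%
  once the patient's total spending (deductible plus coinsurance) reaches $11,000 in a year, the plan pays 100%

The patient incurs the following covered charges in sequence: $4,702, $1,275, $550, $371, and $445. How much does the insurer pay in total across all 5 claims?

$3,385.60

#1 ($4,702): deductible takes $3,111, $1,591 remains; patient's 20% is $318.20. Patient pays $3,429.20; OOP now $3,429.20. Insurer: $4,702 − $3,429.20 = $1,272.80.
#2 ($1,275): deductible already satisfied, so patient's share is 20% × $1,275 = $255. Patient pays $255; OOP now $3,684.20. Plan pays $1,275 − $255 = $1,020.
#3 ($550): deductible already satisfied, so patient's share is 20% × $550 = $110. Patient pays $110; OOP now $3,794.20. Insurer: $550 − $110 = $440.
#4 ($371): deductible already satisfied, so patient's share is 20% × $371 = $74.20. Patient pays $74.20; OOP now $3,868.40. Plan pays $371 − $74.20 = $296.80.
#5 ($445): deductible already satisfied, so patient's share is 20% × $445 = $89. Patient owes $89 (running OOP $3,957.40). Plan pays $445 − $89 = $356.
Insurer total: $1,272.80 + $1,020 + $440 + $296.80 + $356 = $3,385.60.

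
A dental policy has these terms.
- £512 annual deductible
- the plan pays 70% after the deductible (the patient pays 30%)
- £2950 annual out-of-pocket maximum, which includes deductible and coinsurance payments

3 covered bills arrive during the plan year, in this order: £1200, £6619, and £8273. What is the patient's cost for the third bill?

Claim 1 — £1200: deductible takes £512, £688 remains; 30% of £688 = £206.40. Patient pays £718.40; OOP now £718.40.
Claim 2 — £6619: deductible met; 30% of £6619 = £1985.70. Patient owes £1985.70 (running OOP £2704.10).
Claim 3 — £8273: 30% coinsurance on £8273 = £2481.90. That would push OOP to £5186, over the £2950 cap, so patient pays £2950 − £2704.10 = £245.90.

£245.90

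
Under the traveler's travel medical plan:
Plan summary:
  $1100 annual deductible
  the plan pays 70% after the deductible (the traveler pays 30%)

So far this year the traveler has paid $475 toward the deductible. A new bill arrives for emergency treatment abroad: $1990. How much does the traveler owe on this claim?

$1034.50

$475 of the $1100 deductible is already met, leaving $625.
After the $625 deductible portion, $1990 − $625 = $1365 is subject to coinsurance.
30% of $1365 = $409.50 falls to the traveler.
Traveler responsibility: $625 + $409.50 = $1034.50.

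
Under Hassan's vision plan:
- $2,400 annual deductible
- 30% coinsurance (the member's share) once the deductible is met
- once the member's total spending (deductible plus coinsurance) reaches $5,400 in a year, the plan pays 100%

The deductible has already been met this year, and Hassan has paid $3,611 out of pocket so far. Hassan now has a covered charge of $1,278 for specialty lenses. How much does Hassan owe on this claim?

$383.40

With the deductible met, the entire $1,278 is subject to coinsurance.
Coinsurance: $1,278 × 30% = $383.40.
Total out-of-pocket so far would be $3,611 + $383.40 = $3,994.40, below the $5,400 cap — no reduction.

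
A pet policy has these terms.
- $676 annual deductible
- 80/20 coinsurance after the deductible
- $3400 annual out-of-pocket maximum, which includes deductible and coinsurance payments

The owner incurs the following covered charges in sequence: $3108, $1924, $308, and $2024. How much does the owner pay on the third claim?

Claim 1 — $3108: $676 finishes the deductible; $2432 goes to coinsurance; owner's 20% is $486.40. Cost to owner: $1162.40. OOP to date $1162.40.
Claim 2 — $1924: deductible met; 20% of $1924 = $384.80. Owner owes $384.80 (running OOP $1547.20).
Claim 3 — $308: deductible met; 20% of $308 = $61.60. Owner pays $61.60; OOP now $1608.80.

$61.60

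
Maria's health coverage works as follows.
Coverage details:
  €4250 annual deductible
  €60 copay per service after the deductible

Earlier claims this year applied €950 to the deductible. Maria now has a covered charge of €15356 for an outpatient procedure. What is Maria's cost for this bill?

€3360

Deductible still to meet: €4250 − €950 = €3300.
The remaining €12056 (= €15356 − €3300) moves to the copay.
Copay on this service: €60.
That puts the patient's cost at €3300 + €60 = €3360.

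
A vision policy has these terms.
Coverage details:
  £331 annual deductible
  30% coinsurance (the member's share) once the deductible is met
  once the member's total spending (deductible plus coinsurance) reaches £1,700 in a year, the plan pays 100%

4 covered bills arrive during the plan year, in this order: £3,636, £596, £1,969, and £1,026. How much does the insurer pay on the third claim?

Bill 1, £3,636: £331 to deductible, leaving £3,305; coinsurance £3,305 × 30% = £991.50. Cost to member: £1,322.50. OOP to date £1,322.50. Insurer: £3,636 − £1,322.50 = £2,313.50.
Bill 2, £596: 30% coinsurance on £596 = £178.80. Cost to member: £178.80. OOP to date £1,501.30. Plan pays £596 − £178.80 = £417.20.
Bill 3, £1,969: 30% coinsurance on £1,969 = £590.70. OOP would hit £2,092 > £1,700, so the cap limits the member to £1,700 − £1,501.30 = £198.70. Plan pays £1,969 − £198.70 = £1,770.30.

£1,770.30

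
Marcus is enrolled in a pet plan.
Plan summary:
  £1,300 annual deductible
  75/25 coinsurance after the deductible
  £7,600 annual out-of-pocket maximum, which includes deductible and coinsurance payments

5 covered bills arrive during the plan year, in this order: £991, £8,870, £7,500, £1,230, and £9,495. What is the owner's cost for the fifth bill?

£1,977.25

Bill 1, £991: fully absorbed by the deductible. Owner owes £991 (running OOP £991).
Bill 2, £8,870: £309 finishes the deductible; £8,561 goes to coinsurance; coinsurance £8,561 × 25% = £2,140.25. Owner owes £2,449.25 (running OOP £3,440.25).
Bill 3, £7,500: deductible met; 25% of £7,500 = £1,875. Owner pays £1,875; OOP now £5,315.25.
Bill 4, £1,230: 25% coinsurance on £1,230 = £307.50. Cost to owner: £307.50. OOP to date £5,622.75.
Bill 5, £9,495: deductible met; 25% of £9,495 = £2,373.75. That would push OOP to £7,996.50, over the £7,600 cap, so owner pays £7,600 − £5,622.75 = £1,977.25.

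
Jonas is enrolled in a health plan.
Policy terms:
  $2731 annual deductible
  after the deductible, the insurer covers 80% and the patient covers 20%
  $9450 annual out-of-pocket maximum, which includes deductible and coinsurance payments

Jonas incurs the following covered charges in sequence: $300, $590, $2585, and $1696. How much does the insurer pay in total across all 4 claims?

$1952

Claim 1 ($300): all of it applies to the deductible. Patient owes $300 (running OOP $300). Insurer: $300 − $300 = $0.
Claim 2 ($590): all of it applies to the deductible. Patient owes $590 (running OOP $890). Plan pays $590 − $590 = $0.
Claim 3 ($2585): $1841 finishes the deductible; $744 goes to coinsurance; patient's 20% is $148.80. Patient owes $1989.80 (running OOP $2879.80). Plan pays $2585 − $1989.80 = $595.20.
Claim 4 ($1696): deductible met; 20% of $1696 = $339.20. Cost to patient: $339.20. OOP to date $3219. Insurer: $1696 − $339.20 = $1356.80.
Insurer total: $0 + $0 + $595.20 + $1356.80 = $1952.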